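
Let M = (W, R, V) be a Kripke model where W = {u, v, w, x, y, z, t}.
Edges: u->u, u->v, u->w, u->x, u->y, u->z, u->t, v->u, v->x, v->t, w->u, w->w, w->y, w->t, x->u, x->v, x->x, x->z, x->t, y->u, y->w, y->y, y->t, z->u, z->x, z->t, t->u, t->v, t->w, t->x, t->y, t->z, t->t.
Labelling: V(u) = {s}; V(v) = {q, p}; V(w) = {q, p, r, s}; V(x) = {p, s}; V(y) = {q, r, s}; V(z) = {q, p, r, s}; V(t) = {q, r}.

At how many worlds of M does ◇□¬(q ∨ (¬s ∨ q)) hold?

Recall that □ψ holds at a world iff ψ holds at every accessible world, and ◇ψ holds iff ψ holds at some accessible world.
Let φ = ◇□¬(q ∨ (¬s ∨ q)). Evaluate φ at each world:
  u (successors {u, v, w, x, y, z, t}): φ is false.
  v (successors {u, x, t}): φ is false.
  w (successors {u, w, y, t}): φ is false.
  x (successors {u, v, x, z, t}): φ is false.
  y (successors {u, w, y, t}): φ is false.
  z (successors {u, x, t}): φ is false.
  t (successors {u, v, w, x, y, z, t}): φ is false.
For instance, at v:
  At v: ◇□¬(q ∨ (¬s ∨ q)) requires □¬(q ∨ (¬s ∨ q)) at some successor in {u, x, t}.
    At u: □¬(q ∨ (¬s ∨ q)) is false.
    At x: □¬(q ∨ (¬s ∨ q)) is false.
    At t: □¬(q ∨ (¬s ∨ q)) is false.
  So ◇□¬(q ∨ (¬s ∨ q)) is false at v.
Satisfying worlds: none.

0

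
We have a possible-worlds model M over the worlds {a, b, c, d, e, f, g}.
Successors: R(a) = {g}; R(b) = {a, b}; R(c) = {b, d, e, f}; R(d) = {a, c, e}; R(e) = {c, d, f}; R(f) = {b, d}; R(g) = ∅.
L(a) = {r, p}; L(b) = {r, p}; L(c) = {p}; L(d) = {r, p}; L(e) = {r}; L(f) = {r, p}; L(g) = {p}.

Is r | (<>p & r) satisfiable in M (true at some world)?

Let φ = r | (<>p & r). Evaluate φ at each world:
  a (successors {g}): φ is true.
  b (successors {a, b}): φ is true.
  c (successors {b, d, e, f}): φ is false.
  d (successors {a, c, e}): φ is true.
  e (successors {c, d, f}): φ is true.
  f (successors {b, d}): φ is true.
  g (successors ∅): φ is false.
Detail at a (witness):
  At a: r is true, <>p & r is true, so r | (<>p & r) is true.
    At a: <>p is true, r is true, so <>p & r is true.
      At a: <>p requires p at some successor in {g}.
        p holds at g, so <>p is true at a.

Yes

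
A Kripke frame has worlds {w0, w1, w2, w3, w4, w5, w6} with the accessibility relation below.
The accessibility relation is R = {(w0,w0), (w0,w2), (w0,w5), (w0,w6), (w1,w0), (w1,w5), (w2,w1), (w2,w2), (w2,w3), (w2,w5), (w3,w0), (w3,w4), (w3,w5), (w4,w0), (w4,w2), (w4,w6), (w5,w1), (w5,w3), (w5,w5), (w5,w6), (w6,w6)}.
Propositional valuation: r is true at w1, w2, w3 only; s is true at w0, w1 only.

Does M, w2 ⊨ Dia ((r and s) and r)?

At w2: Dia ((r and s) and r) requires (r and s) and r at some successor in {w1, w2, w3, w5}.
  (r and s) and r holds at w1, so Dia ((r and s) and r) is true at w2.

Yes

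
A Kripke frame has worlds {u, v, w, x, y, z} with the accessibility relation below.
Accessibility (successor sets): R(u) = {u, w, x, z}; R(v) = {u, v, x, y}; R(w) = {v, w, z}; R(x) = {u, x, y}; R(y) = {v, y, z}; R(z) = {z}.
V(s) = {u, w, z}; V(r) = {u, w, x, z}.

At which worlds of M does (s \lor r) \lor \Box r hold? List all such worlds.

u, w, x, z

Recall that \Box ψ holds at a world iff ψ holds at every accessible world, and \Diamond ψ holds iff ψ holds at some accessible world.
Let φ = (s \lor r) \lor \Box r. Evaluate φ at each world:
  u (successors {u, w, x, z}): φ is true.
  v (successors {u, v, x, y}): φ is false.
  w (successors {v, w, z}): φ is true.
  x (successors {u, x, y}): φ is true.
  y (successors {v, y, z}): φ is false.
  z (successors {z}): φ is true.
For instance, at x:
  At x: s \lor r is true, \Box r is false, so (s \lor r) \lor \Box r is true.
    At x: \Box r requires r at every successor {u, x, y}.
      r fails at y, so \Box r is false at x.
Satisfying worlds: {u, w, x, z}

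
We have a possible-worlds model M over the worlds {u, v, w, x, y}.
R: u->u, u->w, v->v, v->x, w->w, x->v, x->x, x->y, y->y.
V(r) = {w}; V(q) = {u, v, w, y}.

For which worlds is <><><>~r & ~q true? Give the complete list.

Recall that <>ψ holds at a world iff ψ holds at some accessible world.
Let φ = <><><>~r & ~q. Evaluate φ at each world:
  u (successors {u, w}): φ is false.
  v (successors {v, x}): φ is false.
  w (successors {w}): φ is false.
  x (successors {v, x, y}): φ is true.
  y (successors {y}): φ is false.
For instance, at y:
  At y: <><><>~r is true, ~q is false, so <><><>~r & ~q is false.
    At y: <><><>~r requires <><>~r at some successor in {y}.
      <><>~r holds at y, so <><><>~r is true at y.
Satisfying worlds: {x}

x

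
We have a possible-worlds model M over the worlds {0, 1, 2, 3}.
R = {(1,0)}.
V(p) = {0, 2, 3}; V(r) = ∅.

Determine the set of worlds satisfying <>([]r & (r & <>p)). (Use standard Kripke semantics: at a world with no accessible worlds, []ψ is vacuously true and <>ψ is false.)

none

Let φ = <>([]r & (r & <>p)). Evaluate φ at each world:
  0 (successors ∅): φ is false.
  1 (successors {0}): φ is false.
  2 (successors ∅): φ is false.
  3 (successors ∅): φ is false.
For instance, at 1:
  At 1: <>([]r & (r & <>p)) requires []r & (r & <>p) at some successor in {0}.
    At 0: []r & (r & <>p) is false.
  So <>([]r & (r & <>p)) is false at 1.
Satisfying worlds: none.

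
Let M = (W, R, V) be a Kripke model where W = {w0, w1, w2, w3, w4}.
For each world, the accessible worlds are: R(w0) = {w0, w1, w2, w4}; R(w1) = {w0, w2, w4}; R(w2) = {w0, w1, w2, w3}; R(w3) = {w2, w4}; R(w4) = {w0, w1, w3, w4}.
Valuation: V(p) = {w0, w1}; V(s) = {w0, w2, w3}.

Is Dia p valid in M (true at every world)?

No

Let φ = Dia p. Evaluate φ at each world:
  w0 (successors {w0, w1, w2, w4}): φ is true.
  w1 (successors {w0, w2, w4}): φ is true.
  w2 (successors {w0, w1, w2, w3}): φ is true.
  w3 (successors {w2, w4}): φ is false.
  w4 (successors {w0, w1, w3, w4}): φ is true.
Detail at w3 (counterexample):
  At w3: Dia p requires p at some successor in {w2, w4}.
    At w2: p is false.
    At w4: p is false.
  So Dia p is false at w3.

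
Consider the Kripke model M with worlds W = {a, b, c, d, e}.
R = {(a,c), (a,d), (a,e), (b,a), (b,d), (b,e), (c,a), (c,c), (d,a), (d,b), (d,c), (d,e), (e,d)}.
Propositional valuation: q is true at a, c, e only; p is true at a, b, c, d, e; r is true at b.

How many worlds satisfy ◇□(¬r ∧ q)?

Let φ = ◇□(¬r ∧ q). Evaluate φ at each world:
  a (successors {c, d, e}): φ is true.
  b (successors {a, d, e}): φ is false.
  c (successors {a, c}): φ is true.
  d (successors {a, b, c, e}): φ is true.
  e (successors {d}): φ is false.
For instance, at b:
  At b: ◇□(¬r ∧ q) requires □(¬r ∧ q) at some successor in {a, d, e}.
    At a: □(¬r ∧ q) is false.
    At d: □(¬r ∧ q) is false.
    At e: □(¬r ∧ q) is false.
  So ◇□(¬r ∧ q) is false at b.
Satisfying worlds: {a, c, d}

3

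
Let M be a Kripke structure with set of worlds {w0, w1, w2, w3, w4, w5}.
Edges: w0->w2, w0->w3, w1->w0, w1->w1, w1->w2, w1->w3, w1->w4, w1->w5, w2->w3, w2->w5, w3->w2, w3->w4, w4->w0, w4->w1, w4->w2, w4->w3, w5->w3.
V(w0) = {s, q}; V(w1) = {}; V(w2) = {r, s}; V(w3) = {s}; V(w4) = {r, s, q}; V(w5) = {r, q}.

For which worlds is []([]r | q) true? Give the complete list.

Let φ = []([]r | q). Evaluate φ at each world:
  w0 (successors {w2, w3}): φ is false.
  w1 (successors {w0, w1, w2, w3, w4, w5}): φ is false.
  w2 (successors {w3, w5}): φ is true.
  w3 (successors {w2, w4}): φ is false.
  w4 (successors {w0, w1, w2, w3}): φ is false.
  w5 (successors {w3}): φ is true.
For instance, at w4:
  At w4: []([]r | q) requires []r | q at every successor {w0, w1, w2, w3}.
    []r | q fails at w1, so []([]r | q) is false at w4.
      At w1: []r is false, q is false, so []r | q is false.
Satisfying worlds: {w2, w5}

w2, w5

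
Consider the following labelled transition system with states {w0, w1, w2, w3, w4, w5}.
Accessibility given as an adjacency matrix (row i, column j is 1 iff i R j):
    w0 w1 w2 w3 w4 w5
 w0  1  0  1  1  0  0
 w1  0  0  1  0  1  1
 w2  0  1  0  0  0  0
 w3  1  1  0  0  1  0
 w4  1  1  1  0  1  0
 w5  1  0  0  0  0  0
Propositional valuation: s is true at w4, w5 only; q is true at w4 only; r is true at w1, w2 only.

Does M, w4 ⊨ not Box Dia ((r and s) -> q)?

At w4: Box Dia ((r and s) -> q) is true, so not Box Dia ((r and s) -> q) is false.
  At w4: Box Dia ((r and s) -> q) requires Dia ((r and s) -> q) at every successor {w0, w1, w2, w4}.
    At w0: Dia ((r and s) -> q) is true.
    At w1: Dia ((r and s) -> q) is true.
    At w2: Dia ((r and s) -> q) is true.
    At w4: Dia ((r and s) -> q) is true.
  So Box Dia ((r and s) -> q) is true at w4.

No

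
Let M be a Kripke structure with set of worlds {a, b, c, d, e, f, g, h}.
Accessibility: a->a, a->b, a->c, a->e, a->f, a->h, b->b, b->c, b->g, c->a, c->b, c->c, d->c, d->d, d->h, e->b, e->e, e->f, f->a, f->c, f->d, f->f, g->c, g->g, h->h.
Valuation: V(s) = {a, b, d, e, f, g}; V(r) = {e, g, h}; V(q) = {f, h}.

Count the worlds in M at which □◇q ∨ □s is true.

2

Let φ = □◇q ∨ □s. Evaluate φ at each world:
  a (successors {a, b, c, e, f, h}): φ is false.
  b (successors {b, c, g}): φ is false.
  c (successors {a, b, c}): φ is false.
  d (successors {c, d, h}): φ is false.
  e (successors {b, e, f}): φ is true.
  f (successors {a, c, d, f}): φ is false.
  g (successors {c, g}): φ is false.
  h (successors {h}): φ is true.
For instance, at f:
  At f: □◇q is false, □s is false, so □◇q ∨ □s is false.
    At f: □◇q requires ◇q at every successor {a, c, d, f}.
      ◇q fails at c, so □◇q is false at f.
    At f: □s requires s at every successor {a, c, d, f}.
      s fails at c, so □s is false at f.
Satisfying worlds: {e, h}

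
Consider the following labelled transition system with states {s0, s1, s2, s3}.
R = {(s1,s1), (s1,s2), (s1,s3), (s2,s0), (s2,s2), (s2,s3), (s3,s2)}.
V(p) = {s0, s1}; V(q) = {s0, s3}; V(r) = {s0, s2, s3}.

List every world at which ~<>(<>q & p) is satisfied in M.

Let φ = ~<>(<>q & p). Evaluate φ at each world:
  s0 (successors ∅): φ is true.
  s1 (successors {s1, s2, s3}): φ is false.
  s2 (successors {s0, s2, s3}): φ is true.
  s3 (successors {s2}): φ is true.
For instance, at s2:
  At s2: <>(<>q & p) is false, so ~<>(<>q & p) is true.
    At s2: <>(<>q & p) requires <>q & p at some successor in {s0, s2, s3}.
      At s0: <>q & p is false.
      At s2: <>q & p is false.
      At s3: <>q & p is false.
    So <>(<>q & p) is false at s2.
Satisfying worlds: {s0, s2, s3}

s0, s2, s3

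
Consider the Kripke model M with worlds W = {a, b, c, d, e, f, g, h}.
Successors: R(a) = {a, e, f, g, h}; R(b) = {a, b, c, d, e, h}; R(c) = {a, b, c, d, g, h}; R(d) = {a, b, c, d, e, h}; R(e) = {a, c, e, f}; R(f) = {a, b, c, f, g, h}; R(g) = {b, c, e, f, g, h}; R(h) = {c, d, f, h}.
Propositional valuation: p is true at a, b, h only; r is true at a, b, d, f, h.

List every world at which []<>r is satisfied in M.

Let φ = []<>r. Evaluate φ at each world:
  a (successors {a, e, f, g, h}): φ is true.
  b (successors {a, b, c, d, e, h}): φ is true.
  c (successors {a, b, c, d, g, h}): φ is true.
  d (successors {a, b, c, d, e, h}): φ is true.
  e (successors {a, c, e, f}): φ is true.
  f (successors {a, b, c, f, g, h}): φ is true.
  g (successors {b, c, e, f, g, h}): φ is true.
  h (successors {c, d, f, h}): φ is true.
For instance, at c:
  At c: []<>r requires <>r at every successor {a, b, c, d, g, h}.
    At a: <>r is true.
    At b: <>r is true.
    At c: <>r is true.
    At d: <>r is true.
    At g: <>r is true.
    At h: <>r is true.
  So []<>r is true at c.
Satisfying worlds: {a, b, c, d, e, f, g, h}

a, b, c, d, e, f, g, h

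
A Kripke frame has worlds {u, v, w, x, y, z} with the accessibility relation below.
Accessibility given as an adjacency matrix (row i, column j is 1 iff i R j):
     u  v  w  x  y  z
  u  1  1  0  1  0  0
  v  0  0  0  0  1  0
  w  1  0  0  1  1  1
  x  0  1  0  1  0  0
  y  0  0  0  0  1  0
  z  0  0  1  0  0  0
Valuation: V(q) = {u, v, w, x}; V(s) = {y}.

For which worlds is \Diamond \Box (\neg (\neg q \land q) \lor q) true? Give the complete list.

u, v, w, x, y, z

Let φ = \Diamond \Box (\neg (\neg q \land q) \lor q). Evaluate φ at each world:
  u (successors {u, v, x}): φ is true.
  v (successors {y}): φ is true.
  w (successors {u, x, y, z}): φ is true.
  x (successors {v, x}): φ is true.
  y (successors {y}): φ is true.
  z (successors {w}): φ is true.
For instance, at z:
  At z: \Diamond \Box (\neg (\neg q \land q) \lor q) requires \Box (\neg (\neg q \land q) \lor q) at some successor in {w}.
    \Box (\neg (\neg q \land q) \lor q) holds at w, so \Diamond \Box (\neg (\neg q \land q) \lor q) is true at z.
      At w: \Box (\neg (\neg q \land q) \lor q) requires \neg (\neg q \land q) \lor q at every successor {u, x, y, z}.
        At u: \neg (\neg q \land q) \lor q is true.
        At x: \neg (\neg q \land q) \lor q is true.
        At y: \neg (\neg q \land q) \lor q is true.
        At z: \neg (\neg q \land q) \lor q is true.
      So \Box (\neg (\neg q \land q) \lor q) is true at w.
Satisfying worlds: {u, v, w, x, y, z}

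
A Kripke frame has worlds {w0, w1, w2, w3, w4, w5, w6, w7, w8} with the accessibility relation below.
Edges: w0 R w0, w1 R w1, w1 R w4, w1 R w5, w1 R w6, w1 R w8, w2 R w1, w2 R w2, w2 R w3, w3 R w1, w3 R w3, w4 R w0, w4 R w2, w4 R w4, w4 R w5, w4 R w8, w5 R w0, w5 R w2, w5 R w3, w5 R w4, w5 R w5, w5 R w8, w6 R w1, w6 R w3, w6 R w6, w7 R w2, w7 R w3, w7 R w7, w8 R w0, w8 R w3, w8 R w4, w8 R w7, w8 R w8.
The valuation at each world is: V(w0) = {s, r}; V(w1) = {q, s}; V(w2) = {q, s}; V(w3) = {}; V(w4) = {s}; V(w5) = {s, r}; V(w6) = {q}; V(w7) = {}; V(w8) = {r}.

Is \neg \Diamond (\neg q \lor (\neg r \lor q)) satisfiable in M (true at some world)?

Let φ = \neg \Diamond (\neg q \lor (\neg r \lor q)). Evaluate φ at each world:
  w0 (successors {w0}): φ is false.
  w1 (successors {w1, w4, w5, w6, w8}): φ is false.
  w2 (successors {w1, w2, w3}): φ is false.
  w3 (successors {w1, w3}): φ is false.
  w4 (successors {w0, w2, w4, w5, w8}): φ is false.
  w5 (successors {w0, w2, w3, w4, w5, w8}): φ is false.
  w6 (successors {w1, w3, w6}): φ is false.
  w7 (successors {w2, w3, w7}): φ is false.
  w8 (successors {w0, w3, w4, w7, w8}): φ is false.
For instance, at w6:
  At w6: \Diamond (\neg q \lor (\neg r \lor q)) is true, so \neg \Diamond (\neg q \lor (\neg r \lor q)) is false.
    At w6: \Diamond (\neg q \lor (\neg r \lor q)) requires \neg q \lor (\neg r \lor q) at some successor in {w1, w3, w6}.
      \neg q \lor (\neg r \lor q) holds at w1, so \Diamond (\neg q \lor (\neg r \lor q)) is true at w6.

No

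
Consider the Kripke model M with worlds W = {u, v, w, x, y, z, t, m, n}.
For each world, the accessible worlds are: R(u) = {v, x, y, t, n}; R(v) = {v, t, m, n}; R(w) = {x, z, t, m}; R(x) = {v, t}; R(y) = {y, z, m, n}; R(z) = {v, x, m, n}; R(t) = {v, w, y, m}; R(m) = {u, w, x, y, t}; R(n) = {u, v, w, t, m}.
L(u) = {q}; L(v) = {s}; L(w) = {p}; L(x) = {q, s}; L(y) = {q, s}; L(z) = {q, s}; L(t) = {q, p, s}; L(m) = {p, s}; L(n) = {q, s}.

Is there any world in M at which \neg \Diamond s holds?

Let φ = \neg \Diamond s. Evaluate φ at each world:
  u (successors {v, x, y, t, n}): φ is false.
  v (successors {v, t, m, n}): φ is false.
  w (successors {x, z, t, m}): φ is false.
  x (successors {v, t}): φ is false.
  y (successors {y, z, m, n}): φ is false.
  z (successors {v, x, m, n}): φ is false.
  t (successors {v, w, y, m}): φ is false.
  m (successors {u, w, x, y, t}): φ is false.
  n (successors {u, v, w, t, m}): φ is false.
For instance, at m:
  At m: \Diamond s is true, so \neg \Diamond s is false.
    At m: \Diamond s requires s at some successor in {u, w, x, y, t}.
      s holds at x, so \Diamond s is true at m.

No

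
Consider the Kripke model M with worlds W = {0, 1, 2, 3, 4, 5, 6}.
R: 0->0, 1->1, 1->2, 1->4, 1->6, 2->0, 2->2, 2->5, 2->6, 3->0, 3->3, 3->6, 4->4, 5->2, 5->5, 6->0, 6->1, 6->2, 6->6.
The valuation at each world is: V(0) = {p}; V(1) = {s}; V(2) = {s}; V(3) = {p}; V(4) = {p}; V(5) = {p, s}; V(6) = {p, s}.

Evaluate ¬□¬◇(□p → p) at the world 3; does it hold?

Yes

At 3: □¬◇(□p → p) is false, so ¬□¬◇(□p → p) is true.
  At 3: □¬◇(□p → p) requires ¬◇(□p → p) at every successor {0, 3, 6}.
    ¬◇(□p → p) fails at 0, so □¬◇(□p → p) is false at 3.
      At 0: ◇(□p → p) is true, so ¬◇(□p → p) is false.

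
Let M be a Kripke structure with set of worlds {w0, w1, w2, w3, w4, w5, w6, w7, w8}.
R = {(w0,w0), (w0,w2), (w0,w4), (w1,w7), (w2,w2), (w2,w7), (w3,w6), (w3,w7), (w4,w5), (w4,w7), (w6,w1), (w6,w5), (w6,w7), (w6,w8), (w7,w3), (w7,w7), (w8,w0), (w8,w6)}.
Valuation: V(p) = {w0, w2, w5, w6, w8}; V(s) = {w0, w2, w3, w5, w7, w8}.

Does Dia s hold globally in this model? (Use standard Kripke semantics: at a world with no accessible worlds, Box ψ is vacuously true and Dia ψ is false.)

No

Let φ = Dia s. Evaluate φ at each world:
  w0 (successors {w0, w2, w4}): φ is true.
  w1 (successors {w7}): φ is true.
  w2 (successors {w2, w7}): φ is true.
  w3 (successors {w6, w7}): φ is true.
  w4 (successors {w5, w7}): φ is true.
  w5 (successors ∅): φ is false.
  w6 (successors {w1, w5, w7, w8}): φ is true.
  w7 (successors {w3, w7}): φ is true.
  w8 (successors {w0, w6}): φ is true.
Detail at w5 (counterexample):
  At w5: no accessible worlds, so Dia s is false.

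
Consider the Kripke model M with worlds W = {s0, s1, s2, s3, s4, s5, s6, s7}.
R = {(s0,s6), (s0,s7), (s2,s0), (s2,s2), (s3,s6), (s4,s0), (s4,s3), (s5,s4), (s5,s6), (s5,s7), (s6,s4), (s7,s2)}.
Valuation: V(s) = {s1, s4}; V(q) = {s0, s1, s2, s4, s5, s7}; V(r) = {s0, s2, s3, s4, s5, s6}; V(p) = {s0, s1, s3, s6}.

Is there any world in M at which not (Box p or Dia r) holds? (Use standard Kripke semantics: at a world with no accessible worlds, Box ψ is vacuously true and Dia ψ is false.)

Let φ = not (Box p or Dia r). Evaluate φ at each world:
  s0 (successors {s6, s7}): φ is false.
  s1 (successors ∅): φ is false.
  s2 (successors {s0, s2}): φ is false.
  s3 (successors {s6}): φ is false.
  s4 (successors {s0, s3}): φ is false.
  s5 (successors {s4, s6, s7}): φ is false.
  s6 (successors {s4}): φ is false.
  s7 (successors {s2}): φ is false.
For instance, at s7:
  At s7: Box p or Dia r is true, so not (Box p or Dia r) is false.
    At s7: Box p is false, Dia r is true, so Box p or Dia r is true.
      At s7: Box p requires p at every successor {s2}.
        p fails at s2, so Box p is false at s7.
      At s7: Dia r requires r at some successor in {s2}.
        r holds at s2, so Dia r is true at s7.

No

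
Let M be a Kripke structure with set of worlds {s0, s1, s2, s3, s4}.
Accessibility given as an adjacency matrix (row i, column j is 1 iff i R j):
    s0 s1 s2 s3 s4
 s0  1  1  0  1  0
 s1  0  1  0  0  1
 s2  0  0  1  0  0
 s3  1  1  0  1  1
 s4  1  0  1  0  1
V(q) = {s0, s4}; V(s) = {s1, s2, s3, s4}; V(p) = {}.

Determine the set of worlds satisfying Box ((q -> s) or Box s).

s1, s2

Let φ = Box ((q -> s) or Box s). Evaluate φ at each world:
  s0 (successors {s0, s1, s3}): φ is false.
  s1 (successors {s1, s4}): φ is true.
  s2 (successors {s2}): φ is true.
  s3 (successors {s0, s1, s3, s4}): φ is false.
  s4 (successors {s0, s2, s4}): φ is false.
For instance, at s2:
  At s2: Box ((q -> s) or Box s) requires (q -> s) or Box s at every successor {s2}.
      At s2: q -> s is true, Box s is true, so (q -> s) or Box s is true.
  So Box ((q -> s) or Box s) is true at s2.
Satisfying worlds: {s1, s2}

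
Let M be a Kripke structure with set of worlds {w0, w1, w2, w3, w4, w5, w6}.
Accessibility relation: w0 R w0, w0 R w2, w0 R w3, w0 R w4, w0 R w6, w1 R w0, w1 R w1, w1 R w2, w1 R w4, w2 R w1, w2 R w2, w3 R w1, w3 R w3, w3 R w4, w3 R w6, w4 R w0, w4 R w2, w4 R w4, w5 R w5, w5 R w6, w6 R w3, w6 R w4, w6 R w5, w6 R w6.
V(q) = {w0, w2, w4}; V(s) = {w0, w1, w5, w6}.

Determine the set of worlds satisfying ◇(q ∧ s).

w0, w1, w4

Recall that ◇ψ holds at a world iff ψ holds at some accessible world.
Let φ = ◇(q ∧ s). Evaluate φ at each world:
  w0 (successors {w0, w2, w3, w4, w6}): φ is true.
  w1 (successors {w0, w1, w2, w4}): φ is true.
  w2 (successors {w1, w2}): φ is false.
  w3 (successors {w1, w3, w4, w6}): φ is false.
  w4 (successors {w0, w2, w4}): φ is true.
  w5 (successors {w5, w6}): φ is false.
  w6 (successors {w3, w4, w5, w6}): φ is false.
For instance, at w2:
  At w2: ◇(q ∧ s) requires q ∧ s at some successor in {w1, w2}.
    At w1: q ∧ s is false.
    At w2: q ∧ s is false.
  So ◇(q ∧ s) is false at w2.
Satisfying worlds: {w0, w1, w4}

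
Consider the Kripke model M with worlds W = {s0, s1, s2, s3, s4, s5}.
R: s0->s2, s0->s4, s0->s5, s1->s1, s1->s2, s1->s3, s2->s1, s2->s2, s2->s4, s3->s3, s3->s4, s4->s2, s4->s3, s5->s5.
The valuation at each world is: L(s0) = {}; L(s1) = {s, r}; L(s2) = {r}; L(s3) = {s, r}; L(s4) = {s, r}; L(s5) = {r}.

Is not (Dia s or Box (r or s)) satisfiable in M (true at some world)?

Let φ = not (Dia s or Box (r or s)). Evaluate φ at each world:
  s0 (successors {s2, s4, s5}): φ is false.
  s1 (successors {s1, s2, s3}): φ is false.
  s2 (successors {s1, s2, s4}): φ is false.
  s3 (successors {s3, s4}): φ is false.
  s4 (successors {s2, s3}): φ is false.
  s5 (successors {s5}): φ is false.
For instance, at s0:
  At s0: Dia s or Box (r or s) is true, so not (Dia s or Box (r or s)) is false.
    At s0: Dia s is true, Box (r or s) is true, so Dia s or Box (r or s) is true.
      At s0: Dia s requires s at some successor in {s2, s4, s5}.
        s holds at s4, so Dia s is true at s0.
      At s0: Box (r or s) requires r or s at every successor {s2, s4, s5}.
        At s2: r or s is true.
        At s4: r or s is true.
        At s5: r or s is true.
      So Box (r or s) is true at s0.

No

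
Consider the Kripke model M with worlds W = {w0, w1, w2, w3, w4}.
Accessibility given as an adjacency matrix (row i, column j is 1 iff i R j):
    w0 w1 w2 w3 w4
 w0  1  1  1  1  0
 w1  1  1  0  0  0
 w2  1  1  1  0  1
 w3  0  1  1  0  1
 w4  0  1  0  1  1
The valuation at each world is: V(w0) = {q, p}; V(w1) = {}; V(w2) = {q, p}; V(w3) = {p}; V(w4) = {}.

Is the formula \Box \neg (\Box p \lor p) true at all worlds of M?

No

Let φ = \Box \neg (\Box p \lor p). Evaluate φ at each world:
  w0 (successors {w0, w1, w2, w3}): φ is false.
  w1 (successors {w0, w1}): φ is false.
  w2 (successors {w0, w1, w2, w4}): φ is false.
  w3 (successors {w1, w2, w4}): φ is false.
  w4 (successors {w1, w3, w4}): φ is false.
Detail at w0 (counterexample):
  At w0: \Box \neg (\Box p \lor p) requires \neg (\Box p \lor p) at every successor {w0, w1, w2, w3}.
    \neg (\Box p \lor p) fails at w0, so \Box \neg (\Box p \lor p) is false at w0.
      At w0: \Box p \lor p is true, so \neg (\Box p \lor p) is false.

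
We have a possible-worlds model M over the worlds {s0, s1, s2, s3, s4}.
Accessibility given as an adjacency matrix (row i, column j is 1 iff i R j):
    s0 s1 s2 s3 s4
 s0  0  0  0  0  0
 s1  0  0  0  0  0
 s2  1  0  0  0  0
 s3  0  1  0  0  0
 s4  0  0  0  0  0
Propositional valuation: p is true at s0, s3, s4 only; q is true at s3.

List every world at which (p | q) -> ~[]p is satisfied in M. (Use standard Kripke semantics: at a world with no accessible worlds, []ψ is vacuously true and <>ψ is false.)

s1, s2, s3

Let φ = (p | q) -> ~[]p. Evaluate φ at each world:
  s0 (successors ∅): φ is false.
  s1 (successors ∅): φ is true.
  s2 (successors {s0}): φ is true.
  s3 (successors {s1}): φ is true.
  s4 (successors ∅): φ is false.
For instance, at s2:
  At s2: p | q is false, ~[]p is false, so (p | q) -> ~[]p is true.
    At s2: []p is true, so ~[]p is false.
      At s2: []p requires p at every successor {s0}.
        At s0: p is true.
      So []p is true at s2.
Satisfying worlds: {s1, s2, s3}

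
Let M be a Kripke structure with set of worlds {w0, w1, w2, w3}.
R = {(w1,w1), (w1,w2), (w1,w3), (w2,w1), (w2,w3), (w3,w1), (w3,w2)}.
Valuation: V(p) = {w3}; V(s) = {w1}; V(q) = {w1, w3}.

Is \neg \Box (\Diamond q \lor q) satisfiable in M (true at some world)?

Let φ = \neg \Box (\Diamond q \lor q). Evaluate φ at each world:
  w0 (successors ∅): φ is false.
  w1 (successors {w1, w2, w3}): φ is false.
  w2 (successors {w1, w3}): φ is false.
  w3 (successors {w1, w2}): φ is false.
For instance, at w3:
  At w3: \Box (\Diamond q \lor q) is true, so \neg \Box (\Diamond q \lor q) is false.
    At w3: \Box (\Diamond q \lor q) requires \Diamond q \lor q at every successor {w1, w2}.
      At w1: \Diamond q \lor q is true.
      At w2: \Diamond q \lor q is true.
    So \Box (\Diamond q \lor q) is true at w3.

No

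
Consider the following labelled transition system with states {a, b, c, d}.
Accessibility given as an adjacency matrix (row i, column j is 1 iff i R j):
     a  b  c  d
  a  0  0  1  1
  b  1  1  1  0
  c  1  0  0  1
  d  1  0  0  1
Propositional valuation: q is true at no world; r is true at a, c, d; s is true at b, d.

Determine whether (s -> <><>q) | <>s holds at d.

At d: s -> <><>q is false, <>s is true, so (s -> <><>q) | <>s is true.
  At d: s is true, <><>q is false, so s -> <><>q is false.
    At d: <><>q requires <>q at some successor in {a, d}.
      At a: <>q is false.
      At d: <>q is false.
    So <><>q is false at d.
  At d: <>s requires s at some successor in {a, d}.
    s holds at d, so <>s is true at d.

Yes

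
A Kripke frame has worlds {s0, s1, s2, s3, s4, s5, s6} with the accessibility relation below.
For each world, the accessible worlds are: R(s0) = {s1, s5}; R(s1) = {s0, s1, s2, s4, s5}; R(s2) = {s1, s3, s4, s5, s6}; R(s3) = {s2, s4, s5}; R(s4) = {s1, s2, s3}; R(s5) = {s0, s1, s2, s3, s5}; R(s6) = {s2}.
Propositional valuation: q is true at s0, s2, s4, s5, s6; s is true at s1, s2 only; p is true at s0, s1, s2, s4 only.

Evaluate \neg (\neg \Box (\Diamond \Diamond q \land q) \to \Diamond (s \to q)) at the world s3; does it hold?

At s3: \neg \Box (\Diamond \Diamond q \land q) \to \Diamond (s \to q) is true, so \neg (\neg \Box (\Diamond \Diamond q \land q) \to \Diamond (s \to q)) is false.
  At s3: \neg \Box (\Diamond \Diamond q \land q) is false, \Diamond (s \to q) is true, so \neg \Box (\Diamond \Diamond q \land q) \to \Diamond (s \to q) is true.
    At s3: \Box (\Diamond \Diamond q \land q) is true, so \neg \Box (\Diamond \Diamond q \land q) is false.
      At s3: \Box (\Diamond \Diamond q \land q) requires \Diamond \Diamond q \land q at every successor {s2, s4, s5}.
        At s2: \Diamond \Diamond q \land q is true.
        At s4: \Diamond \Diamond q \land q is true.
        At s5: \Diamond \Diamond q \land q is true.
      So \Box (\Diamond \Diamond q \land q) is true at s3.
    At s3: \Diamond (s \to q) requires s \to q at some successor in {s2, s4, s5}.
      s \to q holds at s2, so \Diamond (s \to q) is true at s3.

No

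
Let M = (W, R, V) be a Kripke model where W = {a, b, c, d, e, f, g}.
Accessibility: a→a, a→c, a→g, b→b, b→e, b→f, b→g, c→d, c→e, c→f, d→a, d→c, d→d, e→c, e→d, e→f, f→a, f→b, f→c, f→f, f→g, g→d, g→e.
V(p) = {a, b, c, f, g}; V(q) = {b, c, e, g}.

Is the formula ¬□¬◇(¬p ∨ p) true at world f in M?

Yes

Recall that □ψ holds at a world iff ψ holds at every accessible world, and ◇ψ holds iff ψ holds at some accessible world.
At f: □¬◇(¬p ∨ p) is false, so ¬□¬◇(¬p ∨ p) is true.
  At f: □¬◇(¬p ∨ p) requires ¬◇(¬p ∨ p) at every successor {a, b, c, f, g}.
    ¬◇(¬p ∨ p) fails at a, so □¬◇(¬p ∨ p) is false at f.
      At a: ◇(¬p ∨ p) is true, so ¬◇(¬p ∨ p) is false.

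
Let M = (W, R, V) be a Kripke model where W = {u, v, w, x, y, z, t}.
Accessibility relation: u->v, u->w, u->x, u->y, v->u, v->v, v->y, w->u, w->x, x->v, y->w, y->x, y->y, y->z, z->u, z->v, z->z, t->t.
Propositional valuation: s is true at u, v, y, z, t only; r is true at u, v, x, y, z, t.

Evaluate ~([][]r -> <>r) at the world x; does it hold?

At x: [][]r -> <>r is true, so ~([][]r -> <>r) is false.
  At x: [][]r is true, <>r is true, so [][]r -> <>r is true.
    At x: [][]r requires []r at every successor {v}.
      At v: []r is true.
    So [][]r is true at x.
    At x: <>r requires r at some successor in {v}.
      r holds at v, so <>r is true at x.

No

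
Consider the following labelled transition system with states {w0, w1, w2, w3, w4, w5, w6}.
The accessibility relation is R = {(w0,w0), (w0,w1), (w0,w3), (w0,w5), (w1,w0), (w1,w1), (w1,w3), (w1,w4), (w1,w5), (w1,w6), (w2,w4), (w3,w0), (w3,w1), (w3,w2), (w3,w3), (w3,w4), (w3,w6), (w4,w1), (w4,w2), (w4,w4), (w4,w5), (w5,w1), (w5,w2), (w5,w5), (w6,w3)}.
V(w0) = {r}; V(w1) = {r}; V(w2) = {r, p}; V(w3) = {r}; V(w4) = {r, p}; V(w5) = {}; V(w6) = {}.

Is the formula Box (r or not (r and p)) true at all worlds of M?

Let φ = Box (r or not (r and p)). Evaluate φ at each world:
  w0 (successors {w0, w1, w3, w5}): φ is true.
  w1 (successors {w0, w1, w3, w4, w5, w6}): φ is true.
  w2 (successors {w4}): φ is true.
  w3 (successors {w0, w1, w2, w3, w4, w6}): φ is true.
  w4 (successors {w1, w2, w4, w5}): φ is true.
  w5 (successors {w1, w2, w5}): φ is true.
  w6 (successors {w3}): φ is true.
For instance, at w3:
  At w3: Box (r or not (r and p)) requires r or not (r and p) at every successor {w0, w1, w2, w3, w4, w6}.
    At w0: r or not (r and p) is true.
    At w1: r or not (r and p) is true.
    At w2: r or not (r and p) is true.
    At w3: r or not (r and p) is true.
    At w4: r or not (r and p) is true.
    At w6: r or not (r and p) is true.
  So Box (r or not (r and p)) is true at w3.

Yes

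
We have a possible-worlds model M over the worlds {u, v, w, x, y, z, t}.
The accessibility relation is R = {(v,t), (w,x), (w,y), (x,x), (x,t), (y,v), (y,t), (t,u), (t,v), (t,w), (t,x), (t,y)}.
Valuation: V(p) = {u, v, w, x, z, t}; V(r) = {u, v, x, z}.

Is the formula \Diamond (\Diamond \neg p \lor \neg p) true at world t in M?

Yes

Recall that \Diamond ψ holds at a world iff ψ holds at some accessible world.
At t: \Diamond (\Diamond \neg p \lor \neg p) requires \Diamond \neg p \lor \neg p at some successor in {u, v, w, x, y}.
  \Diamond \neg p \lor \neg p holds at w, so \Diamond (\Diamond \neg p \lor \neg p) is true at t.
    At w: \Diamond \neg p is true, \neg p is false, so \Diamond \neg p \lor \neg p is true.
      At w: \Diamond \neg p requires \neg p at some successor in {x, y}.
        \neg p holds at y, so \Diamond \neg p is true at w.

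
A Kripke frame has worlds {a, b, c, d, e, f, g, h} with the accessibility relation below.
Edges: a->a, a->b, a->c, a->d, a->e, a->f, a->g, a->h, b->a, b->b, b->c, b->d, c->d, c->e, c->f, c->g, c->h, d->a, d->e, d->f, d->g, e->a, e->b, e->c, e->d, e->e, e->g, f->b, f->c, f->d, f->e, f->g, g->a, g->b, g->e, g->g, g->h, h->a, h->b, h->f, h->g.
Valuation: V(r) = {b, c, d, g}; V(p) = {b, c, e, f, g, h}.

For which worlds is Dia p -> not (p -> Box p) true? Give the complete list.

Let φ = Dia p -> not (p -> Box p). Evaluate φ at each world:
  a (successors {a, b, c, d, e, f, g, h}): φ is false.
  b (successors {a, b, c, d}): φ is true.
  c (successors {d, e, f, g, h}): φ is true.
  d (successors {a, e, f, g}): φ is false.
  e (successors {a, b, c, d, e, g}): φ is true.
  f (successors {b, c, d, e, g}): φ is true.
  g (successors {a, b, e, g, h}): φ is true.
  h (successors {a, b, f, g}): φ is true.
For instance, at d:
  At d: Dia p is true, not (p -> Box p) is false, so Dia p -> not (p -> Box p) is false.
    At d: Dia p requires p at some successor in {a, e, f, g}.
      p holds at e, so Dia p is true at d.
    At d: p -> Box p is true, so not (p -> Box p) is false.
      At d: p is false, Box p is false, so p -> Box p is true.
Satisfying worlds: {b, c, e, f, g, h}

b, c, e, f, g, h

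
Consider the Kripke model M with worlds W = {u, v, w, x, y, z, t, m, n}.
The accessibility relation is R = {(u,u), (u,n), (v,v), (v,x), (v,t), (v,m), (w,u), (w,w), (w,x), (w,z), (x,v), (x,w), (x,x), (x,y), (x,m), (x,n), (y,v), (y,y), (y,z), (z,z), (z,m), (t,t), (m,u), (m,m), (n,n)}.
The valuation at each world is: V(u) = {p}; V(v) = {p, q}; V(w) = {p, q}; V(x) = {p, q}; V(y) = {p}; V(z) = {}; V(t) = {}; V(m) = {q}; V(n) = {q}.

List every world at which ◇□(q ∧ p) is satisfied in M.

none

Let φ = ◇□(q ∧ p). Evaluate φ at each world:
  u (successors {u, n}): φ is false.
  v (successors {v, x, t, m}): φ is false.
  w (successors {u, w, x, z}): φ is false.
  x (successors {v, w, x, y, m, n}): φ is false.
  y (successors {v, y, z}): φ is false.
  z (successors {z, m}): φ is false.
  t (successors {t}): φ is false.
  m (successors {u, m}): φ is false.
  n (successors {n}): φ is false.
For instance, at v:
  At v: ◇□(q ∧ p) requires □(q ∧ p) at some successor in {v, x, t, m}.
    At v: □(q ∧ p) is false.
    At x: □(q ∧ p) is false.
    At t: □(q ∧ p) is false.
    At m: □(q ∧ p) is false.
  So ◇□(q ∧ p) is false at v.
Satisfying worlds: none.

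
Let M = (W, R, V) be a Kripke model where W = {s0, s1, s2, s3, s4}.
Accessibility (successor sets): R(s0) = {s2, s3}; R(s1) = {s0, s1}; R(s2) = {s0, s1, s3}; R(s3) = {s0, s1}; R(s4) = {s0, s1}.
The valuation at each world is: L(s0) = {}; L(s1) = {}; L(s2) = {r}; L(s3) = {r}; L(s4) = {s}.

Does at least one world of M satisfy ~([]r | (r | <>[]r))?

Let φ = ~([]r | (r | <>[]r)). Evaluate φ at each world:
  s0 (successors {s2, s3}): φ is false.
  s1 (successors {s0, s1}): φ is false.
  s2 (successors {s0, s1, s3}): φ is false.
  s3 (successors {s0, s1}): φ is false.
  s4 (successors {s0, s1}): φ is false.
For instance, at s3:
  At s3: []r | (r | <>[]r) is true, so ~([]r | (r | <>[]r)) is false.
    At s3: []r is false, r | <>[]r is true, so []r | (r | <>[]r) is true.
      At s3: []r requires r at every successor {s0, s1}.
        r fails at s0, so []r is false at s3.
      At s3: r is true, <>[]r is true, so r | <>[]r is true.

No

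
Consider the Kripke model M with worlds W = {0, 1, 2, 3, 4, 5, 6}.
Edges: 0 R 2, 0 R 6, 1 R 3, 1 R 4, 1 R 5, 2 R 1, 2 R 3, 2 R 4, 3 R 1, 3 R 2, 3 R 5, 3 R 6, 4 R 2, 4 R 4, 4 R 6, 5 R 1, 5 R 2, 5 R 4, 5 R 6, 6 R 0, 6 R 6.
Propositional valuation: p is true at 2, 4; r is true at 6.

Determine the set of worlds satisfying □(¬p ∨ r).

6

Recall that □ψ holds at a world iff ψ holds at every accessible world, and ◇ψ holds iff ψ holds at some accessible world.
Let φ = □(¬p ∨ r). Evaluate φ at each world:
  0 (successors {2, 6}): φ is false.
  1 (successors {3, 4, 5}): φ is false.
  2 (successors {1, 3, 4}): φ is false.
  3 (successors {1, 2, 5, 6}): φ is false.
  4 (successors {2, 4, 6}): φ is false.
  5 (successors {1, 2, 4, 6}): φ is false.
  6 (successors {0, 6}): φ is true.
For instance, at 0:
  At 0: □(¬p ∨ r) requires ¬p ∨ r at every successor {2, 6}.
    ¬p ∨ r fails at 2, so □(¬p ∨ r) is false at 0.
Satisfying worlds: {6}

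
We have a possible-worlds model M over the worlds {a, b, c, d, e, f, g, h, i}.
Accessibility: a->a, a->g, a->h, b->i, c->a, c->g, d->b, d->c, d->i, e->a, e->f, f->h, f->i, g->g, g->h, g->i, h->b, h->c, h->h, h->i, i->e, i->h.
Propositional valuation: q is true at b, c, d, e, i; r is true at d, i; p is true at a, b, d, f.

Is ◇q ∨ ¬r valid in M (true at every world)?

Let φ = ◇q ∨ ¬r. Evaluate φ at each world:
  a (successors {a, g, h}): φ is true.
  b (successors {i}): φ is true.
  c (successors {a, g}): φ is true.
  d (successors {b, c, i}): φ is true.
  e (successors {a, f}): φ is true.
  f (successors {h, i}): φ is true.
  g (successors {g, h, i}): φ is true.
  h (successors {b, c, h, i}): φ is true.
  i (successors {e, h}): φ is true.
For instance, at i:
  At i: ◇q is true, ¬r is false, so ◇q ∨ ¬r is true.
    At i: ◇q requires q at some successor in {e, h}.
      q holds at e, so ◇q is true at i.

Yes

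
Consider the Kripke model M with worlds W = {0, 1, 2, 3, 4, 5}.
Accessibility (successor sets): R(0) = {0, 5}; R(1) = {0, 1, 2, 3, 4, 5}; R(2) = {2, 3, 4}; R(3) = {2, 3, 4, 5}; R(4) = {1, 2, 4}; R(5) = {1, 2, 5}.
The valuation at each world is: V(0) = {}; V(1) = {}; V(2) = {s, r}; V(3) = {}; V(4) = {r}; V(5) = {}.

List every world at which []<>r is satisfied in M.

Let φ = []<>r. Evaluate φ at each world:
  0 (successors {0, 5}): φ is false.
  1 (successors {0, 1, 2, 3, 4, 5}): φ is false.
  2 (successors {2, 3, 4}): φ is true.
  3 (successors {2, 3, 4, 5}): φ is true.
  4 (successors {1, 2, 4}): φ is true.
  5 (successors {1, 2, 5}): φ is true.
For instance, at 4:
  At 4: []<>r requires <>r at every successor {1, 2, 4}.
      At 1: <>r requires r at some successor in {0, 1, 2, 3, 4, 5}.
        r holds at 2, so <>r is true at 1.
      At 2: <>r requires r at some successor in {2, 3, 4}.
        r holds at 2, so <>r is true at 2.
      At 4: <>r requires r at some successor in {1, 2, 4}.
        r holds at 2, so <>r is true at 4.
  So []<>r is true at 4.
Satisfying worlds: {2, 3, 4, 5}

2, 3, 4, 5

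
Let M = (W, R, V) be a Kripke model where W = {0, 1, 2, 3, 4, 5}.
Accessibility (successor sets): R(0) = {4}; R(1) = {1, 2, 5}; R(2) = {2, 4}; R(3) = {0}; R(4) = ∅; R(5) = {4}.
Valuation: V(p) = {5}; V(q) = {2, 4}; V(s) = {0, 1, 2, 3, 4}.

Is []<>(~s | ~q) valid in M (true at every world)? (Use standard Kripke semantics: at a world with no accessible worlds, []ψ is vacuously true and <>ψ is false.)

Let φ = []<>(~s | ~q). Evaluate φ at each world:
  0 (successors {4}): φ is false.
  1 (successors {1, 2, 5}): φ is false.
  2 (successors {2, 4}): φ is false.
  3 (successors {0}): φ is false.
  4 (successors ∅): φ is true.
  5 (successors {4}): φ is false.
Detail at 0 (counterexample):
  At 0: []<>(~s | ~q) requires <>(~s | ~q) at every successor {4}.
    <>(~s | ~q) fails at 4, so []<>(~s | ~q) is false at 0.
      At 4: no accessible worlds, so <>(~s | ~q) is false.

No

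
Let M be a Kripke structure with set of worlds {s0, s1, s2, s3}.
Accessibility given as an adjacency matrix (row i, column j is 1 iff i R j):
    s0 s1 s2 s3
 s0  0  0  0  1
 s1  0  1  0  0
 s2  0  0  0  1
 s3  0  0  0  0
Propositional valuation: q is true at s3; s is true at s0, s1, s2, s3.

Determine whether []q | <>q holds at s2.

At s2: []q is true, <>q is true, so []q | <>q is true.
  At s2: []q requires q at every successor {s3}.
    At s3: q is true.
  So []q is true at s2.
  At s2: <>q requires q at some successor in {s3}.
    q holds at s3, so <>q is true at s2.

Yes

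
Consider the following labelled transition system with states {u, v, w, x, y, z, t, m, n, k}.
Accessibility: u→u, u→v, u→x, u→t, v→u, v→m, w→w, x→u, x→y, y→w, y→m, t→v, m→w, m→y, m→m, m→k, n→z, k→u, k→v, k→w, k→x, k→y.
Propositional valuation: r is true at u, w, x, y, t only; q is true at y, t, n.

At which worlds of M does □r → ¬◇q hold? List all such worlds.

u, v, w, y, z, t, m, n, k

Let φ = □r → ¬◇q. Evaluate φ at each world:
  u (successors {u, v, x, t}): φ is true.
  v (successors {u, m}): φ is true.
  w (successors {w}): φ is true.
  x (successors {u, y}): φ is false.
  y (successors {w, m}): φ is true.
  z (successors ∅): φ is true.
  t (successors {v}): φ is true.
  m (successors {w, y, m, k}): φ is true.
  n (successors {z}): φ is true.
  k (successors {u, v, w, x, y}): φ is true.
For instance, at t:
  At t: □r is false, ¬◇q is true, so □r → ¬◇q is true.
    At t: □r requires r at every successor {v}.
      r fails at v, so □r is false at t.
    At t: ◇q is false, so ¬◇q is true.
      At t: ◇q requires q at some successor in {v}.
        At v: q is false.
      So ◇q is false at t.
Satisfying worlds: {u, v, w, y, z, t, m, n, k}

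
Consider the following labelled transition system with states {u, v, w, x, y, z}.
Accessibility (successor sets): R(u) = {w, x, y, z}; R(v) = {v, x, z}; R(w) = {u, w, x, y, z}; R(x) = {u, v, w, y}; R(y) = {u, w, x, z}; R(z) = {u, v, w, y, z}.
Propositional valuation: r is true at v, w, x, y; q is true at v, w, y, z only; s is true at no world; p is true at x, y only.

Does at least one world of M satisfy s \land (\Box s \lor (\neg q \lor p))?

Recall that \Box ψ holds at a world iff ψ holds at every accessible world, and \Diamond ψ holds iff ψ holds at some accessible world.
Let φ = s \land (\Box s \lor (\neg q \lor p)). Evaluate φ at each world:
  u (successors {w, x, y, z}): φ is false.
  v (successors {v, x, z}): φ is false.
  w (successors {u, w, x, y, z}): φ is false.
  x (successors {u, v, w, y}): φ is false.
  y (successors {u, w, x, z}): φ is false.
  z (successors {u, v, w, y, z}): φ is false.
For instance, at x:
  At x: s is false, \Box s \lor (\neg q \lor p) is true, so s \land (\Box s \lor (\neg q \lor p)) is false.
    At x: \Box s is false, \neg q \lor p is true, so \Box s \lor (\neg q \lor p) is true.
      At x: \Box s requires s at every successor {u, v, w, y}.
        s fails at u, so \Box s is false at x.

No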